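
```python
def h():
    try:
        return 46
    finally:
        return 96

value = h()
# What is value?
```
96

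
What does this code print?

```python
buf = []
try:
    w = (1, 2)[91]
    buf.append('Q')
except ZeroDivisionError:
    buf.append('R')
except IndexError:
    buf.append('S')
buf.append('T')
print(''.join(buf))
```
ST

IndexError is caught by its specific handler, not ZeroDivisionError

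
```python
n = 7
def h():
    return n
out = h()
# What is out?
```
7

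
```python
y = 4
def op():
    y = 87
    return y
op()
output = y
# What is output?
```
4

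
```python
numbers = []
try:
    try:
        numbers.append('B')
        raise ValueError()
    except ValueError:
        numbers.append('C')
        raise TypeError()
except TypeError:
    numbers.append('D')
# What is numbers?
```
['B', 'C', 'D']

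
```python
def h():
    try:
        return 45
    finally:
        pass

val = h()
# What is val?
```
45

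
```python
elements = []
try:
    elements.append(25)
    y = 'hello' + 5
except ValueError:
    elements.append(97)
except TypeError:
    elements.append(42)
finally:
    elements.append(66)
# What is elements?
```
[25, 42, 66]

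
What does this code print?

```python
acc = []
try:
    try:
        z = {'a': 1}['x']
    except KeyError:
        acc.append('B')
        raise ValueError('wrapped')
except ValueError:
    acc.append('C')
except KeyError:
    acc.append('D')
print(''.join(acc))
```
BC

New ValueError raised, caught by outer ValueError handler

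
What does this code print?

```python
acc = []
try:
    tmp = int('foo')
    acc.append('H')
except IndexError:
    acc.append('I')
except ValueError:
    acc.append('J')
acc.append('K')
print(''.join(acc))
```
JK

ValueError is caught by its specific handler, not IndexError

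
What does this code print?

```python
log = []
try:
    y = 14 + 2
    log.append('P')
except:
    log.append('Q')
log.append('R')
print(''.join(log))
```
PR

No exception, try block completes normally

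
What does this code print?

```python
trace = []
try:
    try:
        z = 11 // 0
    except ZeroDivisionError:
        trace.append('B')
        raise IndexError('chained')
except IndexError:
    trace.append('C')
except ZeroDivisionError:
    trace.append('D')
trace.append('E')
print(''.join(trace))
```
BCE

IndexError raised and caught, original ZeroDivisionError not re-raised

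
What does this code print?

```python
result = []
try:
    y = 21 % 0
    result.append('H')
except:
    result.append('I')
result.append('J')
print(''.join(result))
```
IJ

Exception raised in try, caught by bare except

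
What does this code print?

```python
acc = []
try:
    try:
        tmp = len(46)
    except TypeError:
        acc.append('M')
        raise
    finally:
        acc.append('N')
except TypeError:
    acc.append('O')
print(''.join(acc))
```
MNO

finally runs before re-raised exception propagates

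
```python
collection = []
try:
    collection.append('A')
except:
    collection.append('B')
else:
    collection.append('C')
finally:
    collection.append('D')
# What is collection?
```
['A', 'C', 'D']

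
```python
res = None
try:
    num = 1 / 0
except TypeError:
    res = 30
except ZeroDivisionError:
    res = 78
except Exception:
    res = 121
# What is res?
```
78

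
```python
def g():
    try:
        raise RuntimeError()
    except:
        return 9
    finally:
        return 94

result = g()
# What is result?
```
94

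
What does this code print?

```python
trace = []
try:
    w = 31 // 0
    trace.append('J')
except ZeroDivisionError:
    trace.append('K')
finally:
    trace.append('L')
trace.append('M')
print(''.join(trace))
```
KLM

finally always runs, even after exception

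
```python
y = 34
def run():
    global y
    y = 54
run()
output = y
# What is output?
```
54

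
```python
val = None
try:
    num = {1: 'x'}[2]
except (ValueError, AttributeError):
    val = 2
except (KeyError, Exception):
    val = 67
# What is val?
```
67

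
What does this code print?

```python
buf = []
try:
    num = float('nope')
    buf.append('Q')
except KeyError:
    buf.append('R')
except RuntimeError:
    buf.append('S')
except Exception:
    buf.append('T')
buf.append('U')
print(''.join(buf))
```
TU

ValueError not specifically caught, falls to Exception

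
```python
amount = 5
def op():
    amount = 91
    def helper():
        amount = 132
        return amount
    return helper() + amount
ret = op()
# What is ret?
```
223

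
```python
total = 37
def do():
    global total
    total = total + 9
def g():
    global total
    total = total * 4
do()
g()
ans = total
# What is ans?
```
184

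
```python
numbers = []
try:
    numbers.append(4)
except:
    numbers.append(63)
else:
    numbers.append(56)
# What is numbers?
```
[4, 56]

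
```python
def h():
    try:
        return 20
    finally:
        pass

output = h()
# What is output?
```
20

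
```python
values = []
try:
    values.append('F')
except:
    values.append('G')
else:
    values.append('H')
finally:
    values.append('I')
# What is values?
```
['F', 'H', 'I']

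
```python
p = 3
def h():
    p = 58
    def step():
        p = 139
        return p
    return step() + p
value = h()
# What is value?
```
197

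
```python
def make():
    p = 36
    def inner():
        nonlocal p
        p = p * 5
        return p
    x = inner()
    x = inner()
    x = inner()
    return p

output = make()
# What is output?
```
4500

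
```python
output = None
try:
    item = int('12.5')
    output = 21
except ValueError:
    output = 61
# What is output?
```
61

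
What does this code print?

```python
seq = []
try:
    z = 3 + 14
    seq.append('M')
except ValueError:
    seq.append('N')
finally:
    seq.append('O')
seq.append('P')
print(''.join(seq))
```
MOP

finally runs after normal execution too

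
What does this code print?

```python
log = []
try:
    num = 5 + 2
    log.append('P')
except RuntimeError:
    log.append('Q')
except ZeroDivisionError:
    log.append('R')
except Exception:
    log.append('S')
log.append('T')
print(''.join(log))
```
PT

No exception, try block completes normally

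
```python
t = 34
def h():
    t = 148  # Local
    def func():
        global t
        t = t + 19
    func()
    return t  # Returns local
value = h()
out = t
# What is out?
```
53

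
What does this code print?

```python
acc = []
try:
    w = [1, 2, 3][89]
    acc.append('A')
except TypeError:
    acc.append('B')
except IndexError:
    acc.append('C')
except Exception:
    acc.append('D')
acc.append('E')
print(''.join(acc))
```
CE

IndexError matches before generic Exception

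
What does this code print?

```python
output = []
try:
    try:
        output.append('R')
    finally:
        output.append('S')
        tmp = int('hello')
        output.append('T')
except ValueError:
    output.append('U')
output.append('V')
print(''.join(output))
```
RSUV

Exception in inner finally caught by outer except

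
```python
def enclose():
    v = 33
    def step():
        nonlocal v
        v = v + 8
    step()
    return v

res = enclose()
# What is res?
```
41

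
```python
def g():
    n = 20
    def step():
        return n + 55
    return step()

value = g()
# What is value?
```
75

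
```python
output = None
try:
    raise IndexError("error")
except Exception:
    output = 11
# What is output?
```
11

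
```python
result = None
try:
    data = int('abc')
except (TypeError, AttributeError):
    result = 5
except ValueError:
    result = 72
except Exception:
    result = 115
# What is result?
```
72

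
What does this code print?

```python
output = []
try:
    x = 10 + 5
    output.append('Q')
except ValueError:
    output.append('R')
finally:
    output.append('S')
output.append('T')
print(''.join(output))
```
QST

finally runs after normal execution too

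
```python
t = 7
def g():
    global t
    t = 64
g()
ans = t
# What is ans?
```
64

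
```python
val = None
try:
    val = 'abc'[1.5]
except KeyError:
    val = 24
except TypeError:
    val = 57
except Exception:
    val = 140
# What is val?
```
57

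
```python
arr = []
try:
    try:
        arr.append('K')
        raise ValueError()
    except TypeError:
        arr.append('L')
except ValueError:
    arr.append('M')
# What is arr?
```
['K', 'M']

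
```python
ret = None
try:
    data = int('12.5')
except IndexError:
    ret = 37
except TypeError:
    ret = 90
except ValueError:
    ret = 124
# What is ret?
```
124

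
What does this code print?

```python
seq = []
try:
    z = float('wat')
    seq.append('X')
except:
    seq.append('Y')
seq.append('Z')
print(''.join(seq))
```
YZ

Exception raised in try, caught by bare except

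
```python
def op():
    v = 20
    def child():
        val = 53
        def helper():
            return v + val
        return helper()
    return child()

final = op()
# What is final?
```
73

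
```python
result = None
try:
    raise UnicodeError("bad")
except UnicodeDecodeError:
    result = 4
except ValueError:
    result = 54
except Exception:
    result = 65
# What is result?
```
54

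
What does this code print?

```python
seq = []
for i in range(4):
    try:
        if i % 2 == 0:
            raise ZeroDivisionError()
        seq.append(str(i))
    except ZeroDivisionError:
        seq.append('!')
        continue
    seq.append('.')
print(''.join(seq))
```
!1.!3.

continue in except skips rest of loop body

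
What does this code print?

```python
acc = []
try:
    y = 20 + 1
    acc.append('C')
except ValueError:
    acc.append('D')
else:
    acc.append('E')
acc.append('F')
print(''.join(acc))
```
CEF

else block runs when no exception occurs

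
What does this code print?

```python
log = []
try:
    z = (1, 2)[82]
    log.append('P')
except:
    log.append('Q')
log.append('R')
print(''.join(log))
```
QR

Exception raised in try, caught by bare except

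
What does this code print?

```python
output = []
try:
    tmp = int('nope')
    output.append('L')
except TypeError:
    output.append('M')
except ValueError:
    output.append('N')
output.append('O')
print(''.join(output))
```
NO

ValueError is caught by its specific handler, not TypeError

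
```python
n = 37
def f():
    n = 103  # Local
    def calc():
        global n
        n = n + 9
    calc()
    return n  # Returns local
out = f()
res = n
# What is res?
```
46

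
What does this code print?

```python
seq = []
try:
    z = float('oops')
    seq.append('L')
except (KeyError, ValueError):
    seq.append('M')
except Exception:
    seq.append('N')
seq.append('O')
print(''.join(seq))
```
MO

ValueError matches tuple containing it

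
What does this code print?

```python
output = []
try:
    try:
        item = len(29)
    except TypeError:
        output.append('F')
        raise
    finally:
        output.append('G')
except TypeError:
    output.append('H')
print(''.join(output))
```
FGH

finally runs before re-raised exception propagates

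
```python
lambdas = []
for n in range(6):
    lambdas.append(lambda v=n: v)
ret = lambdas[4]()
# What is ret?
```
4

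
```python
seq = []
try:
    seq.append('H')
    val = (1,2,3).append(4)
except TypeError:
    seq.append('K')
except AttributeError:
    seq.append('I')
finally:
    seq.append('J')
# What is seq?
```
['H', 'I', 'J']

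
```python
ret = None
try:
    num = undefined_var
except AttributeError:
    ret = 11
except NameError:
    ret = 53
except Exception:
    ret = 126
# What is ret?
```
53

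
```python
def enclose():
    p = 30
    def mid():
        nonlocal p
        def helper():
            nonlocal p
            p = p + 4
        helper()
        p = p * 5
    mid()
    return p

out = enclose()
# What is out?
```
170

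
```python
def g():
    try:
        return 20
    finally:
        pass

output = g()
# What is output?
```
20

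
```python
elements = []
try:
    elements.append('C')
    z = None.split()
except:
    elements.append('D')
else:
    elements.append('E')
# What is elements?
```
['C', 'D']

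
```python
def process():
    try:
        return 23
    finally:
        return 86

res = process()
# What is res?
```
86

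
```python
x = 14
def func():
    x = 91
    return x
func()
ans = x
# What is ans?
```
14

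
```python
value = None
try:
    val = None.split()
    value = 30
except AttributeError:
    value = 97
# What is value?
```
97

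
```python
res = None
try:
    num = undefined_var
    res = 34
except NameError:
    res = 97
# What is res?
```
97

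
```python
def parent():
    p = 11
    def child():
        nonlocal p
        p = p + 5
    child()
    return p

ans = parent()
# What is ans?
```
16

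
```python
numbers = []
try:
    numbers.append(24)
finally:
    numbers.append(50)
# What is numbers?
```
[24, 50]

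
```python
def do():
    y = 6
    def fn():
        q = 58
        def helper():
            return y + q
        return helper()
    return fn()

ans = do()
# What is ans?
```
64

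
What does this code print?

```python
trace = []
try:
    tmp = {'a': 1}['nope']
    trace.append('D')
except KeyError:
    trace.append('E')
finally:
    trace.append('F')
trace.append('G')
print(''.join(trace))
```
EFG

finally always runs, even after exception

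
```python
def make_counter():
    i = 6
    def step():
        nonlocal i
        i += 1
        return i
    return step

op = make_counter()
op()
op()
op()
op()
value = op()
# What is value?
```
11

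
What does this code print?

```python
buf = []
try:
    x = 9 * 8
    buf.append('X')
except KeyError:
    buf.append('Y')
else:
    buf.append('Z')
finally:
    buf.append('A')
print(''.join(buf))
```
XZA

else runs before finally when no exception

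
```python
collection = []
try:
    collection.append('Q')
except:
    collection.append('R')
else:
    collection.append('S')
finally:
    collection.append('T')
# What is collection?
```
['Q', 'S', 'T']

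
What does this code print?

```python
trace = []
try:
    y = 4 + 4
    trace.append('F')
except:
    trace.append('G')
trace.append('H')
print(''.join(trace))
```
FH

No exception, try block completes normally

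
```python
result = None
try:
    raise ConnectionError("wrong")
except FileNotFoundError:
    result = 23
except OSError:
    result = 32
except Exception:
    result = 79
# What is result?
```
32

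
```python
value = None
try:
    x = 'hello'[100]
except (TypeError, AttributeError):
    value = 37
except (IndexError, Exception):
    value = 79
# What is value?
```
79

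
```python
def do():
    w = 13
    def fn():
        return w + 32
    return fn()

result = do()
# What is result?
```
45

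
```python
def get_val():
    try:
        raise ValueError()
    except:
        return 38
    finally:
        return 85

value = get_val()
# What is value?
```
85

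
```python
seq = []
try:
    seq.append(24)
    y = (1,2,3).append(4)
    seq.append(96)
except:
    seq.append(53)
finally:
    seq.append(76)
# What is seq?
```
[24, 53, 76]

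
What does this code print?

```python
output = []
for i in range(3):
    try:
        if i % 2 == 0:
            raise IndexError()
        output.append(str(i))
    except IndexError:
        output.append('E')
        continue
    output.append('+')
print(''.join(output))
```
E1+E

continue in except skips rest of loop body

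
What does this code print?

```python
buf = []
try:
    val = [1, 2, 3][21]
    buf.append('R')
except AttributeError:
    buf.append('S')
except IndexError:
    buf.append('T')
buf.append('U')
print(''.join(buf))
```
TU

IndexError is caught by its specific handler, not AttributeError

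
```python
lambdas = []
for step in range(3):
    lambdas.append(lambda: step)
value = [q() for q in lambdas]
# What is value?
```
[2, 2, 2]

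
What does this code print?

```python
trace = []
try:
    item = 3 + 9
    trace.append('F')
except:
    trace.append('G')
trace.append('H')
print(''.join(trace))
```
FH

No exception, try block completes normally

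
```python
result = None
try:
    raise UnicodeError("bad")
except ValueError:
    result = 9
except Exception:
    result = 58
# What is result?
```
9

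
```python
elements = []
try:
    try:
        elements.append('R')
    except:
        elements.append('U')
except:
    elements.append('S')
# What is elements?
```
['R']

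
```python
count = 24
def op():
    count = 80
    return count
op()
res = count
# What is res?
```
24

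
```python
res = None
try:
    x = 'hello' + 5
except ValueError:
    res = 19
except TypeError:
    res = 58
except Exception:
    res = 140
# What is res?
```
58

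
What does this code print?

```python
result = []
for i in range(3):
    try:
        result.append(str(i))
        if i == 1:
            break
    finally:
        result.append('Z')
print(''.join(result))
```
0Z1Z

finally runs even when breaking out of loop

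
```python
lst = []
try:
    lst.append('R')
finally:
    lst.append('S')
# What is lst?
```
['R', 'S']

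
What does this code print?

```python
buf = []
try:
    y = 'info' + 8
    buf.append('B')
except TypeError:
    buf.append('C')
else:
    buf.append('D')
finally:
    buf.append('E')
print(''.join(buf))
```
CE

Exception: except runs, else skipped, finally runs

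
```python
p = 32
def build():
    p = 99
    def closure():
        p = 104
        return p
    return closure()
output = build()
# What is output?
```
104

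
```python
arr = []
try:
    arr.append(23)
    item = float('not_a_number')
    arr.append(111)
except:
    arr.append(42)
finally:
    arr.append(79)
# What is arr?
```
[23, 42, 79]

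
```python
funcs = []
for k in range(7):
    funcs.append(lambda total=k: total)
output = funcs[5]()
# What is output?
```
5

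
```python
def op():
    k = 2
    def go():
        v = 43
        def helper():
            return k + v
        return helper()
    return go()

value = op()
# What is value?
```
45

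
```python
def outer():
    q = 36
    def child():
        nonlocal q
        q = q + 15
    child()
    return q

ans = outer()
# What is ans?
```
51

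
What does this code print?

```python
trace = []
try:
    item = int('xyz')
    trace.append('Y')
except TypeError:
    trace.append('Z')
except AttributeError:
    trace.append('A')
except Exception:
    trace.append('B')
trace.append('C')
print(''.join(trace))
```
BC

ValueError not specifically caught, falls to Exception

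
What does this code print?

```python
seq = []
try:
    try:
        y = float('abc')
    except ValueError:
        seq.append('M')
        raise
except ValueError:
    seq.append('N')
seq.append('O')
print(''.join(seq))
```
MNO

raise without argument re-raises current exception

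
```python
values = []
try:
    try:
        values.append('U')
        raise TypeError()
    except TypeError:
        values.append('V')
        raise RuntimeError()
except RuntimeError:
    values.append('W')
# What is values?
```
['U', 'V', 'W']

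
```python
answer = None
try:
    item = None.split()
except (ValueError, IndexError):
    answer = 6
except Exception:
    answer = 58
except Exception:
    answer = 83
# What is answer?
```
58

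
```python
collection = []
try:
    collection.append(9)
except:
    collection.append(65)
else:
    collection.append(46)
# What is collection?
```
[9, 46]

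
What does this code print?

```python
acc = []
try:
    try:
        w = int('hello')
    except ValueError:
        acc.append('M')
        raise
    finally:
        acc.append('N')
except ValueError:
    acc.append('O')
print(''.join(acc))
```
MNO

finally runs before re-raised exception propagates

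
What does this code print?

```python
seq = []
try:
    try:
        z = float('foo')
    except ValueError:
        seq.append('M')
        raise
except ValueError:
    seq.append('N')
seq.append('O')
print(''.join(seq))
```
MNO

raise without argument re-raises current exception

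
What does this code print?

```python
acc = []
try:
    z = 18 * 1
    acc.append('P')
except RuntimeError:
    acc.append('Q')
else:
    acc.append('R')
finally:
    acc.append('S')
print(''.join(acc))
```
PRS

else runs before finally when no exception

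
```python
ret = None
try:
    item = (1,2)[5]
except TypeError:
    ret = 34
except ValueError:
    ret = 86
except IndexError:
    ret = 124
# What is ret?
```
124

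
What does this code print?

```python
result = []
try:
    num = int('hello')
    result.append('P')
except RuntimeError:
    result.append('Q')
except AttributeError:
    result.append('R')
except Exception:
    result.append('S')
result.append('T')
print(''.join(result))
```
ST

ValueError not specifically caught, falls to Exception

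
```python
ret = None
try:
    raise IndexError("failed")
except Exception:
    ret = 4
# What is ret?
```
4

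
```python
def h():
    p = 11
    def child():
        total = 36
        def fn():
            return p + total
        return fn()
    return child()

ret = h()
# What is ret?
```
47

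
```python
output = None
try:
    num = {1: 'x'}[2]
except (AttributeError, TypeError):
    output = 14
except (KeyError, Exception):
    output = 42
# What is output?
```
42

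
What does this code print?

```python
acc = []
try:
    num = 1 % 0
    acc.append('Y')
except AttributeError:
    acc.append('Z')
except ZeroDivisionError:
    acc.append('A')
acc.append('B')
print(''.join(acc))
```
AB

ZeroDivisionError is caught by its specific handler, not AttributeError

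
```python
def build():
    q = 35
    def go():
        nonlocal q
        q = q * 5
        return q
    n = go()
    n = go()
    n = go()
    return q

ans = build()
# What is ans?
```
4375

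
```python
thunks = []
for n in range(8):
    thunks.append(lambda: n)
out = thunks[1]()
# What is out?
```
7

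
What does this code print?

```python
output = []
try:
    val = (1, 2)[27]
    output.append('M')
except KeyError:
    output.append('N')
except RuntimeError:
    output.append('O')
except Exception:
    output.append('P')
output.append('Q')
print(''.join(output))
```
PQ

IndexError not specifically caught, falls to Exception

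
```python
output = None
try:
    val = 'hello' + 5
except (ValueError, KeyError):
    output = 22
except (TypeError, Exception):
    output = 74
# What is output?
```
74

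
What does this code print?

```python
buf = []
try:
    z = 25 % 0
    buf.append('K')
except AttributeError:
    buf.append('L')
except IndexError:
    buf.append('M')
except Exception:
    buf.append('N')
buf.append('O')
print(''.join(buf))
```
NO

ZeroDivisionError not specifically caught, falls to Exception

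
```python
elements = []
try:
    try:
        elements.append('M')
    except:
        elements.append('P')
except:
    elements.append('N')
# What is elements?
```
['M']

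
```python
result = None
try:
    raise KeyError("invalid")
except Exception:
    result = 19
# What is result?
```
19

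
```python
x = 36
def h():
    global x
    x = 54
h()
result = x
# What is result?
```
54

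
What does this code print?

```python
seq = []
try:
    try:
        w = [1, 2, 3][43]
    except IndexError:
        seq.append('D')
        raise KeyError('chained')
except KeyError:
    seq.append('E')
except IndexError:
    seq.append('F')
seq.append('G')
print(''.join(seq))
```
DEG

KeyError raised and caught, original IndexError not re-raised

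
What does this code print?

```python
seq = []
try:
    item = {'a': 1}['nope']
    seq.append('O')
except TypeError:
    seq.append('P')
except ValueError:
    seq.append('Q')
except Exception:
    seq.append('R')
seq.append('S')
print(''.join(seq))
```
RS

KeyError not specifically caught, falls to Exception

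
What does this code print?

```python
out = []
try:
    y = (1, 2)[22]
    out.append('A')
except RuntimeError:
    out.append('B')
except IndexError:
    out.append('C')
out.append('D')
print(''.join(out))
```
CD

IndexError is caught by its specific handler, not RuntimeError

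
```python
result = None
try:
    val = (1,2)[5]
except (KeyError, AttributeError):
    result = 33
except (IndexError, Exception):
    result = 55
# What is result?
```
55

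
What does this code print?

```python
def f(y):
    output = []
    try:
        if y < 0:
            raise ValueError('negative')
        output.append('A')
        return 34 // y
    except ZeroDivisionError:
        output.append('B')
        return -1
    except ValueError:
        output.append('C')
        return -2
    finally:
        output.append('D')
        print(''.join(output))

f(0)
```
ABD

y=0 causes ZeroDivisionError, caught, finally prints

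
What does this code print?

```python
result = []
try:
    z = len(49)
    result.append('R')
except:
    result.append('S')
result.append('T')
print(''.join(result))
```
ST

Exception raised in try, caught by bare except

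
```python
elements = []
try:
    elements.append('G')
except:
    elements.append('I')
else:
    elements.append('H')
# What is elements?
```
['G', 'H']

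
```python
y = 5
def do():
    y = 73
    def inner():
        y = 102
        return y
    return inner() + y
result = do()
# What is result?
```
175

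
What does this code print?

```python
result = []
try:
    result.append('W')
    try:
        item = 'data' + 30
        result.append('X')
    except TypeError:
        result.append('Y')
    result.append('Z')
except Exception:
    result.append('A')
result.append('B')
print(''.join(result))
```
WYZB

Inner exception caught by inner handler, outer continues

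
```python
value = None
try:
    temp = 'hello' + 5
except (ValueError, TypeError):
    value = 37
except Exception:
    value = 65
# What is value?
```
37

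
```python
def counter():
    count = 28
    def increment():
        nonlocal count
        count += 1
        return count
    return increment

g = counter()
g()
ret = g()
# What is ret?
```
30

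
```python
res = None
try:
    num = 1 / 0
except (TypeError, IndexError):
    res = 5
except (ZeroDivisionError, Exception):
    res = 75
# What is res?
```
75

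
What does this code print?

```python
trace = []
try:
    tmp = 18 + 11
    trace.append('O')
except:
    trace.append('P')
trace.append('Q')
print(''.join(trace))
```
OQ

No exception, try block completes normally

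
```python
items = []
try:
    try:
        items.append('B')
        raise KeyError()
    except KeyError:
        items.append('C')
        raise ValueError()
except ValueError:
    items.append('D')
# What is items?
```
['B', 'C', 'D']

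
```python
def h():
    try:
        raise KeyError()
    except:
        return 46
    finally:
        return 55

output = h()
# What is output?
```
55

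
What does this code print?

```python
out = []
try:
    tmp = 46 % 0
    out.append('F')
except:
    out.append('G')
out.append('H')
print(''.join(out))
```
GH

Exception raised in try, caught by bare except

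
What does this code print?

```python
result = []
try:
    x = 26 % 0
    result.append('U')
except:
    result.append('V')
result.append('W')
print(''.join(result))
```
VW

Exception raised in try, caught by bare except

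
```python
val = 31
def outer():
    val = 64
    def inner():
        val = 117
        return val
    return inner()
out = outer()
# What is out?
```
117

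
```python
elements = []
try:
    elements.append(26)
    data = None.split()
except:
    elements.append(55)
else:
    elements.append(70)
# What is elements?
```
[26, 55]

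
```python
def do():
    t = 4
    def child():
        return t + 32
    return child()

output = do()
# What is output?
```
36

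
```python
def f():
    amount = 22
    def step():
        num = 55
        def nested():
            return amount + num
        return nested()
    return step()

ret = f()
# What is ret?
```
77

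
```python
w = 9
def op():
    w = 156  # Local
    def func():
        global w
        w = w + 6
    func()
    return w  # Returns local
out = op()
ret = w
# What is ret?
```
15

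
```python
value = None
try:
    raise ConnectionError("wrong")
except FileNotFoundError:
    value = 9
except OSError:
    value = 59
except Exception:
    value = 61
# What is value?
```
59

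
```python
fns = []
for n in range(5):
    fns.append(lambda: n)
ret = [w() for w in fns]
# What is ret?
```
[4, 4, 4, 4, 4]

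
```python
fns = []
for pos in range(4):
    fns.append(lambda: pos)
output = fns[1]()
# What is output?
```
3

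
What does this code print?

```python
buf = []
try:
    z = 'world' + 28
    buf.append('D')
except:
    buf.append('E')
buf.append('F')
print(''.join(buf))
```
EF

Exception raised in try, caught by bare except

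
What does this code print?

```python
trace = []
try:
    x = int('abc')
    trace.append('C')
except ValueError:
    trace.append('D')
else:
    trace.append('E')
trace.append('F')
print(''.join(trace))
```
DF

else block skipped when exception is caught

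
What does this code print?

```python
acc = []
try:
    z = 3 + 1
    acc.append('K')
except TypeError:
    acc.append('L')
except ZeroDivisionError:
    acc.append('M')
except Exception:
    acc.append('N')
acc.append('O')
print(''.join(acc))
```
KO

No exception, try block completes normally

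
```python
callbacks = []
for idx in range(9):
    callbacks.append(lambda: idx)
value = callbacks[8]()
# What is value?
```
8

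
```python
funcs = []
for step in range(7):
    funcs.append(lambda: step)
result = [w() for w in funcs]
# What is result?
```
[6, 6, 6, 6, 6, 6, 6]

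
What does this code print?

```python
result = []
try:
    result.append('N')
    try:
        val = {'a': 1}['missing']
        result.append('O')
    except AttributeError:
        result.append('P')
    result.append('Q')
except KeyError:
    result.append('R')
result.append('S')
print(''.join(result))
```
NRS

Inner handler doesn't match, propagates to outer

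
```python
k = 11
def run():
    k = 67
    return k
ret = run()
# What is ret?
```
67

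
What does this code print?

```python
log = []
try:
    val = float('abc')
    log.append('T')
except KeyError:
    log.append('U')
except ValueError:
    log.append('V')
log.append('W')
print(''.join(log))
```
VW

ValueError is caught by its specific handler, not KeyError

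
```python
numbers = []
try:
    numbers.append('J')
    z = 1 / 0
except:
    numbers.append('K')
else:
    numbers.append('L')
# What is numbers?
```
['J', 'K']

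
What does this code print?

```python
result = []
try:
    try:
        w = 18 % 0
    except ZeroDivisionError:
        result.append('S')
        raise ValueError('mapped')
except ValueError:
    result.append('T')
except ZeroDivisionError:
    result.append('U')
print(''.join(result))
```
ST

New ValueError raised, caught by outer ValueError handler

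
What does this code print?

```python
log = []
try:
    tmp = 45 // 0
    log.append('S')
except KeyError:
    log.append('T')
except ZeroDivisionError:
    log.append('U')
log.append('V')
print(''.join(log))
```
UV

ZeroDivisionError is caught by its specific handler, not KeyError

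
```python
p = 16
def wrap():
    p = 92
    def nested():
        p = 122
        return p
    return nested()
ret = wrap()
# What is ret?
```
122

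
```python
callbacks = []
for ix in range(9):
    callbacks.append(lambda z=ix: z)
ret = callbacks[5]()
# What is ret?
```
5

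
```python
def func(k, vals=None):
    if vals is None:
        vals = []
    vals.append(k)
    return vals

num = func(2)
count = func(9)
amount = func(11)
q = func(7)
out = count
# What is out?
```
[9]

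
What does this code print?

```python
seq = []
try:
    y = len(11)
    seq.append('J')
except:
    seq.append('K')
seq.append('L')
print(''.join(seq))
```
KL

Exception raised in try, caught by bare except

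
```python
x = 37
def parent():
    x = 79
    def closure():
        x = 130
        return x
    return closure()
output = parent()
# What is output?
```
130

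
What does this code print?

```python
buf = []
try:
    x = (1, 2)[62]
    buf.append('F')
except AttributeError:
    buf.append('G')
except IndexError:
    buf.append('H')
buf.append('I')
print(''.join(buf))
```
HI

IndexError is caught by its specific handler, not AttributeError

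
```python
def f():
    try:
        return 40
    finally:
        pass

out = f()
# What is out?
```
40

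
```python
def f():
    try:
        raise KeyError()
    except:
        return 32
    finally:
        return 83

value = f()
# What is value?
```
83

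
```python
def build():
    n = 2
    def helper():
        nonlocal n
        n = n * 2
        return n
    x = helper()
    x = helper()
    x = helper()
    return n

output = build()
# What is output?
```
16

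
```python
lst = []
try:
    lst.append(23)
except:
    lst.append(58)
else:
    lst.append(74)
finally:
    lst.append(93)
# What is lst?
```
[23, 74, 93]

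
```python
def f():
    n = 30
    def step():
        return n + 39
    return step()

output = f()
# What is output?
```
69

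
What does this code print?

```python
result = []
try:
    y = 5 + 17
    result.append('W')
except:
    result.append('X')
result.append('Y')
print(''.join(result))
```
WY

No exception, try block completes normally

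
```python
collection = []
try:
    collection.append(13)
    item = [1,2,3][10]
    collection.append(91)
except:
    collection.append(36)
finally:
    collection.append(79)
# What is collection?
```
[13, 36, 79]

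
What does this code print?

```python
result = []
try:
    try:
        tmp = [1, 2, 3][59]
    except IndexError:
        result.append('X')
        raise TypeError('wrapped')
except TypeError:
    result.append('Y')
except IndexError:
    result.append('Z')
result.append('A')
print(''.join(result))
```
XYA

TypeError raised and caught, original IndexError not re-raised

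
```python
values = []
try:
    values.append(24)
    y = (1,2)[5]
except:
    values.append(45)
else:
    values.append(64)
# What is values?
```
[24, 45]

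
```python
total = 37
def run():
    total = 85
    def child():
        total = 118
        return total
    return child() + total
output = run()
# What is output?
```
203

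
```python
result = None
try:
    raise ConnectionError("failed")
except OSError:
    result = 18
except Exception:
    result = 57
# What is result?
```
18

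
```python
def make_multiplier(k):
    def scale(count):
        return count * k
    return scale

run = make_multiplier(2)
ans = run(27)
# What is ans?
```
54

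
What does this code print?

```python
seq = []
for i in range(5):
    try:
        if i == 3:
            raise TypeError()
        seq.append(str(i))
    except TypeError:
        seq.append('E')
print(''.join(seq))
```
012E4

Exception on i=3 caught, loop continues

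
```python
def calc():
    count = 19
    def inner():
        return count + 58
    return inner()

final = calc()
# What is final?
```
77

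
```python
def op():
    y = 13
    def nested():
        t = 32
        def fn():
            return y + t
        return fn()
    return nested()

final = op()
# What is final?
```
45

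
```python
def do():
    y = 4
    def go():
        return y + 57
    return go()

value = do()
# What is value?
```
61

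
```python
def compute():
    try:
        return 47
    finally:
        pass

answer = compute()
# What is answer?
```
47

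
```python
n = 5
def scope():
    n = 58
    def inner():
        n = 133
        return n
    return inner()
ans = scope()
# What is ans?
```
133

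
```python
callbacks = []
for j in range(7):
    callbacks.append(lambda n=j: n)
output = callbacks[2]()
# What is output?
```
2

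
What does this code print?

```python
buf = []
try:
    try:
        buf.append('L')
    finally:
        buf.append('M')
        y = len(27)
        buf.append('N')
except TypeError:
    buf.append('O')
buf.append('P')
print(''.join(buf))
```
LMOP

Exception in inner finally caught by outer except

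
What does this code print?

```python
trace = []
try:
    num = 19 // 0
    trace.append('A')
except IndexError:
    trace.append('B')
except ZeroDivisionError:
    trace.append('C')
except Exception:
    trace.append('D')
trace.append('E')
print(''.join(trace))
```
CE

ZeroDivisionError matches before generic Exception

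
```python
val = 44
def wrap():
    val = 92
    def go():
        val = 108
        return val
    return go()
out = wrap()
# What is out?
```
108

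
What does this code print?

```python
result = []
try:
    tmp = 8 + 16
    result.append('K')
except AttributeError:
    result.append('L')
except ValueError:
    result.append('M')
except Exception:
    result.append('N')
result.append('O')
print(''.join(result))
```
KO

No exception, try block completes normally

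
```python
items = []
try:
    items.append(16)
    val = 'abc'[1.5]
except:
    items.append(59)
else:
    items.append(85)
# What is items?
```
[16, 59]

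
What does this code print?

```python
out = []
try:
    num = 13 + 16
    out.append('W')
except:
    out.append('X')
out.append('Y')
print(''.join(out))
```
WY

No exception, try block completes normally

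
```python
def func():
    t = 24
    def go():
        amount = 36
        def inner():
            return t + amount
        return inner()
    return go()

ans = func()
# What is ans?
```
60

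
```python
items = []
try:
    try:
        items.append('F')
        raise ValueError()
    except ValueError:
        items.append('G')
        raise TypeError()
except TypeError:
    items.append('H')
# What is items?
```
['F', 'G', 'H']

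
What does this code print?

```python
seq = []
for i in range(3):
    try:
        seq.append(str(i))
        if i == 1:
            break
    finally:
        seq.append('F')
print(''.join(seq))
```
0F1F

finally runs even when breaking out of loop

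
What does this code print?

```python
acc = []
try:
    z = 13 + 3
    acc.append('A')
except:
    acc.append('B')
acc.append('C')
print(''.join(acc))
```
AC

No exception, try block completes normally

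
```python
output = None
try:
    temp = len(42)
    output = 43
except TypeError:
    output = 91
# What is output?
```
91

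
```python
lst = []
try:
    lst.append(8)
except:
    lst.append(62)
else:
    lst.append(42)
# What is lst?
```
[8, 42]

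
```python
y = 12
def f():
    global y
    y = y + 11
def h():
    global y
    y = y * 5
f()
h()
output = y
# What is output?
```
115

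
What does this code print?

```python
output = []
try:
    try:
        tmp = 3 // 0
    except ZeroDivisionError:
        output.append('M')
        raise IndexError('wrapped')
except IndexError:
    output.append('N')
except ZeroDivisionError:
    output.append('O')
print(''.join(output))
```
MN

New IndexError raised, caught by outer IndexError handler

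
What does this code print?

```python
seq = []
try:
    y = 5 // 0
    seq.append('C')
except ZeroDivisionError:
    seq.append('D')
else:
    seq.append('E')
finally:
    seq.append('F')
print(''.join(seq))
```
DF

Exception: except runs, else skipped, finally runs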